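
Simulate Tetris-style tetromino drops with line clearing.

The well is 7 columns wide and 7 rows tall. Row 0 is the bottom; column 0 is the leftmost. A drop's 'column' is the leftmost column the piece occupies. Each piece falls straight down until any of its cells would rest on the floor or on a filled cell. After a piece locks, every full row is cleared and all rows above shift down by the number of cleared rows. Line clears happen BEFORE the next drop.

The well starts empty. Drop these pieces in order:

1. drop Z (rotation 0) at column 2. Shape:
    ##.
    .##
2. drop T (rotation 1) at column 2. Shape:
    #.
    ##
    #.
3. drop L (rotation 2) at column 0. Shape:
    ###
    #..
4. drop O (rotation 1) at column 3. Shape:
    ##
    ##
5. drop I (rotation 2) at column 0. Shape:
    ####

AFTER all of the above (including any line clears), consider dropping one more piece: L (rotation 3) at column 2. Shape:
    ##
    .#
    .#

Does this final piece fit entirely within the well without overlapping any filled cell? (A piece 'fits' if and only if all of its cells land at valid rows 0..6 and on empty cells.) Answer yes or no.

Drop 1: Z rot0 at col 2 lands with bottom-row=0; cleared 0 line(s) (total 0); column heights now [0 0 2 2 1 0 0], max=2
Drop 2: T rot1 at col 2 lands with bottom-row=2; cleared 0 line(s) (total 0); column heights now [0 0 5 4 1 0 0], max=5
Drop 3: L rot2 at col 0 lands with bottom-row=4; cleared 0 line(s) (total 0); column heights now [6 6 6 4 1 0 0], max=6
Drop 4: O rot1 at col 3 lands with bottom-row=4; cleared 0 line(s) (total 0); column heights now [6 6 6 6 6 0 0], max=6
Drop 5: I rot2 at col 0 lands with bottom-row=6; cleared 0 line(s) (total 0); column heights now [7 7 7 7 6 0 0], max=7
Test piece L rot3 at col 2 (width 2): heights before test = [7 7 7 7 6 0 0]; fits = False

Answer: no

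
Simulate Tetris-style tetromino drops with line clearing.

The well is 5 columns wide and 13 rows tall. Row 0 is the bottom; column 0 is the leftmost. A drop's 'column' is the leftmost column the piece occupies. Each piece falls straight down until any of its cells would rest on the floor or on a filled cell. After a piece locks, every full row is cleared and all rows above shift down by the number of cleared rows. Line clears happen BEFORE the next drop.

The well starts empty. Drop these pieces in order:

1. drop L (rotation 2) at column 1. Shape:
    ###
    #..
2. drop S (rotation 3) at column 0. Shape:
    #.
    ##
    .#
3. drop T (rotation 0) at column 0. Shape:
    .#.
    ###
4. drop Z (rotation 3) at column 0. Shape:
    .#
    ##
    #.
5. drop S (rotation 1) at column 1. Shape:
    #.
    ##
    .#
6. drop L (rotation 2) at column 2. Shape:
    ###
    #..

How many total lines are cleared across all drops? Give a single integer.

Drop 1: L rot2 at col 1 lands with bottom-row=0; cleared 0 line(s) (total 0); column heights now [0 2 2 2 0], max=2
Drop 2: S rot3 at col 0 lands with bottom-row=2; cleared 0 line(s) (total 0); column heights now [5 4 2 2 0], max=5
Drop 3: T rot0 at col 0 lands with bottom-row=5; cleared 0 line(s) (total 0); column heights now [6 7 6 2 0], max=7
Drop 4: Z rot3 at col 0 lands with bottom-row=6; cleared 0 line(s) (total 0); column heights now [8 9 6 2 0], max=9
Drop 5: S rot1 at col 1 lands with bottom-row=8; cleared 0 line(s) (total 0); column heights now [8 11 10 2 0], max=11
Drop 6: L rot2 at col 2 lands with bottom-row=10; cleared 0 line(s) (total 0); column heights now [8 11 12 12 12], max=12

Answer: 0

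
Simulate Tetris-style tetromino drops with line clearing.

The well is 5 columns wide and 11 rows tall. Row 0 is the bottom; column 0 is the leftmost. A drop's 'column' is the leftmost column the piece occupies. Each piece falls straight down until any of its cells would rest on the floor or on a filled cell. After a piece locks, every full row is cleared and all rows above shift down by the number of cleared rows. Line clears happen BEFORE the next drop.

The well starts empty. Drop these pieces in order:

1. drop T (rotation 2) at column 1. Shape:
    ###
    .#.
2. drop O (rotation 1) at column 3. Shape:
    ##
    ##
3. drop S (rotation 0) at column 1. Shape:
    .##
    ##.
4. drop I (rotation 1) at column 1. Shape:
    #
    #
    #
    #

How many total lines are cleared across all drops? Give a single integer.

Answer: 0

Derivation:
Drop 1: T rot2 at col 1 lands with bottom-row=0; cleared 0 line(s) (total 0); column heights now [0 2 2 2 0], max=2
Drop 2: O rot1 at col 3 lands with bottom-row=2; cleared 0 line(s) (total 0); column heights now [0 2 2 4 4], max=4
Drop 3: S rot0 at col 1 lands with bottom-row=3; cleared 0 line(s) (total 0); column heights now [0 4 5 5 4], max=5
Drop 4: I rot1 at col 1 lands with bottom-row=4; cleared 0 line(s) (total 0); column heights now [0 8 5 5 4], max=8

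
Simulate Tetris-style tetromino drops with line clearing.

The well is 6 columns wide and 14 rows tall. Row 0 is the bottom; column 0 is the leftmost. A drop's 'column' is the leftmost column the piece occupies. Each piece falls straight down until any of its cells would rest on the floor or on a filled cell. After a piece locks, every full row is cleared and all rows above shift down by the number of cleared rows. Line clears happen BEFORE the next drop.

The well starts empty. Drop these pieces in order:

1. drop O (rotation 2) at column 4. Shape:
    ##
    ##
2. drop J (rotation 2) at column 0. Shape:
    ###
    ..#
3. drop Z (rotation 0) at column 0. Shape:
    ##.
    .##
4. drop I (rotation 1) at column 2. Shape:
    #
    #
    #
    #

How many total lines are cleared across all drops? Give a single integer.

Answer: 0

Derivation:
Drop 1: O rot2 at col 4 lands with bottom-row=0; cleared 0 line(s) (total 0); column heights now [0 0 0 0 2 2], max=2
Drop 2: J rot2 at col 0 lands with bottom-row=0; cleared 0 line(s) (total 0); column heights now [2 2 2 0 2 2], max=2
Drop 3: Z rot0 at col 0 lands with bottom-row=2; cleared 0 line(s) (total 0); column heights now [4 4 3 0 2 2], max=4
Drop 4: I rot1 at col 2 lands with bottom-row=3; cleared 0 line(s) (total 0); column heights now [4 4 7 0 2 2], max=7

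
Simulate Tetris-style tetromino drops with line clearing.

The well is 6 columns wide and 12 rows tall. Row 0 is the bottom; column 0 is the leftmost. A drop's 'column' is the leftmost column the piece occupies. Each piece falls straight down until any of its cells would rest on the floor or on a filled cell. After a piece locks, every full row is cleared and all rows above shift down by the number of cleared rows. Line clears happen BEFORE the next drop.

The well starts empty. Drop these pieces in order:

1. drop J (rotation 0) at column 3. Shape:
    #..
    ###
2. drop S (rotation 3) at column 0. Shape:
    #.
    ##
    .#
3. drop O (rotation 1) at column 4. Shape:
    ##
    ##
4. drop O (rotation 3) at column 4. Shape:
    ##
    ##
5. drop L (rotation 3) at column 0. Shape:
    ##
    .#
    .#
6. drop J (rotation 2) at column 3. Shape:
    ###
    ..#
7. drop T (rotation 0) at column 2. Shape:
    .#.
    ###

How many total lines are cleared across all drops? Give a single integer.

Answer: 0

Derivation:
Drop 1: J rot0 at col 3 lands with bottom-row=0; cleared 0 line(s) (total 0); column heights now [0 0 0 2 1 1], max=2
Drop 2: S rot3 at col 0 lands with bottom-row=0; cleared 0 line(s) (total 0); column heights now [3 2 0 2 1 1], max=3
Drop 3: O rot1 at col 4 lands with bottom-row=1; cleared 0 line(s) (total 0); column heights now [3 2 0 2 3 3], max=3
Drop 4: O rot3 at col 4 lands with bottom-row=3; cleared 0 line(s) (total 0); column heights now [3 2 0 2 5 5], max=5
Drop 5: L rot3 at col 0 lands with bottom-row=2; cleared 0 line(s) (total 0); column heights now [5 5 0 2 5 5], max=5
Drop 6: J rot2 at col 3 lands with bottom-row=5; cleared 0 line(s) (total 0); column heights now [5 5 0 7 7 7], max=7
Drop 7: T rot0 at col 2 lands with bottom-row=7; cleared 0 line(s) (total 0); column heights now [5 5 8 9 8 7], max=9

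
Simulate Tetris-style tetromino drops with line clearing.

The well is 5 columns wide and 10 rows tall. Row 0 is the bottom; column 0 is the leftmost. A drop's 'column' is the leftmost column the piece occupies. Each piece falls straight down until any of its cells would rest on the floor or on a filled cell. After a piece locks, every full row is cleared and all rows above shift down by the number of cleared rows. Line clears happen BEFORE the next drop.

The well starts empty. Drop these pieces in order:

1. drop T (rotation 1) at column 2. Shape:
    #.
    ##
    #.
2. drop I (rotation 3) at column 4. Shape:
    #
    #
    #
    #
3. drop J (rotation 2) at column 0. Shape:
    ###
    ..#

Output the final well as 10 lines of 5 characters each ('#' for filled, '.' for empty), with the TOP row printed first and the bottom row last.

Drop 1: T rot1 at col 2 lands with bottom-row=0; cleared 0 line(s) (total 0); column heights now [0 0 3 2 0], max=3
Drop 2: I rot3 at col 4 lands with bottom-row=0; cleared 0 line(s) (total 0); column heights now [0 0 3 2 4], max=4
Drop 3: J rot2 at col 0 lands with bottom-row=3; cleared 0 line(s) (total 0); column heights now [5 5 5 2 4], max=5

Answer: .....
.....
.....
.....
.....
###..
..#.#
..#.#
..###
..#.#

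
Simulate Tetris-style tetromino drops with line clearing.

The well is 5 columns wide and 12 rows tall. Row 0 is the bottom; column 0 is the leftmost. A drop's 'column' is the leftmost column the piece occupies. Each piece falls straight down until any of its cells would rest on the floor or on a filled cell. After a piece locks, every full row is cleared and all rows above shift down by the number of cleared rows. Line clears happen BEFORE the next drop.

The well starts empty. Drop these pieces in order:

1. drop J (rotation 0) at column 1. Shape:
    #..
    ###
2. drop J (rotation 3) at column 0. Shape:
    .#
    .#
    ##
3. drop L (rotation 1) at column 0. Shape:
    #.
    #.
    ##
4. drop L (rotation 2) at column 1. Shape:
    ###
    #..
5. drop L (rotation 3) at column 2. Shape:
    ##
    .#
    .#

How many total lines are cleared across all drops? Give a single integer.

Answer: 0

Derivation:
Drop 1: J rot0 at col 1 lands with bottom-row=0; cleared 0 line(s) (total 0); column heights now [0 2 1 1 0], max=2
Drop 2: J rot3 at col 0 lands with bottom-row=2; cleared 0 line(s) (total 0); column heights now [3 5 1 1 0], max=5
Drop 3: L rot1 at col 0 lands with bottom-row=5; cleared 0 line(s) (total 0); column heights now [8 6 1 1 0], max=8
Drop 4: L rot2 at col 1 lands with bottom-row=6; cleared 0 line(s) (total 0); column heights now [8 8 8 8 0], max=8
Drop 5: L rot3 at col 2 lands with bottom-row=8; cleared 0 line(s) (total 0); column heights now [8 8 11 11 0], max=11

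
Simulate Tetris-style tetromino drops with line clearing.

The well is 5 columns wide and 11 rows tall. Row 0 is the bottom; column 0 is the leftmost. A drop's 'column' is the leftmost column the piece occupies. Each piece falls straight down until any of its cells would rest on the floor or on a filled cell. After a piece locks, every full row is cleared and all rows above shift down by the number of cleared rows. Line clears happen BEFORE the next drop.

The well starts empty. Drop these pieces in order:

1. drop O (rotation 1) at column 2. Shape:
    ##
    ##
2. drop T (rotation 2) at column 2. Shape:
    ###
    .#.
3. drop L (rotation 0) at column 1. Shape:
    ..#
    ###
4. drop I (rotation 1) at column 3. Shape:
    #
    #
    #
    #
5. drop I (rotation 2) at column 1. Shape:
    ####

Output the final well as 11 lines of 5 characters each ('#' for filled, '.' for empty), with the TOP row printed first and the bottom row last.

Answer: .####
...#.
...#.
...#.
...#.
...#.
.###.
..###
...#.
..##.
..##.

Derivation:
Drop 1: O rot1 at col 2 lands with bottom-row=0; cleared 0 line(s) (total 0); column heights now [0 0 2 2 0], max=2
Drop 2: T rot2 at col 2 lands with bottom-row=2; cleared 0 line(s) (total 0); column heights now [0 0 4 4 4], max=4
Drop 3: L rot0 at col 1 lands with bottom-row=4; cleared 0 line(s) (total 0); column heights now [0 5 5 6 4], max=6
Drop 4: I rot1 at col 3 lands with bottom-row=6; cleared 0 line(s) (total 0); column heights now [0 5 5 10 4], max=10
Drop 5: I rot2 at col 1 lands with bottom-row=10; cleared 0 line(s) (total 0); column heights now [0 11 11 11 11], max=11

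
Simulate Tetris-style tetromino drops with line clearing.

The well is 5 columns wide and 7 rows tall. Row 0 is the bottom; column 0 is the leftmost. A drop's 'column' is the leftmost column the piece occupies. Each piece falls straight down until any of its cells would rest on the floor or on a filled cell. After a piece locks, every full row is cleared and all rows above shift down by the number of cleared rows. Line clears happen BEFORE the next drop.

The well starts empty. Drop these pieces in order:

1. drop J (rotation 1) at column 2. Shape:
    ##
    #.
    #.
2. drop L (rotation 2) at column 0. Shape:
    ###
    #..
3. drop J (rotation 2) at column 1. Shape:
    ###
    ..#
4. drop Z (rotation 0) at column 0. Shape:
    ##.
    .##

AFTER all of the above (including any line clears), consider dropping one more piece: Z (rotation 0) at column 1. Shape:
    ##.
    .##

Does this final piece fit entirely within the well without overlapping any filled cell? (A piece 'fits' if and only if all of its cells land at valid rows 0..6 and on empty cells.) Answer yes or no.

Drop 1: J rot1 at col 2 lands with bottom-row=0; cleared 0 line(s) (total 0); column heights now [0 0 3 3 0], max=3
Drop 2: L rot2 at col 0 lands with bottom-row=2; cleared 0 line(s) (total 0); column heights now [4 4 4 3 0], max=4
Drop 3: J rot2 at col 1 lands with bottom-row=3; cleared 0 line(s) (total 0); column heights now [4 5 5 5 0], max=5
Drop 4: Z rot0 at col 0 lands with bottom-row=5; cleared 0 line(s) (total 0); column heights now [7 7 6 5 0], max=7
Test piece Z rot0 at col 1 (width 3): heights before test = [7 7 6 5 0]; fits = False

Answer: no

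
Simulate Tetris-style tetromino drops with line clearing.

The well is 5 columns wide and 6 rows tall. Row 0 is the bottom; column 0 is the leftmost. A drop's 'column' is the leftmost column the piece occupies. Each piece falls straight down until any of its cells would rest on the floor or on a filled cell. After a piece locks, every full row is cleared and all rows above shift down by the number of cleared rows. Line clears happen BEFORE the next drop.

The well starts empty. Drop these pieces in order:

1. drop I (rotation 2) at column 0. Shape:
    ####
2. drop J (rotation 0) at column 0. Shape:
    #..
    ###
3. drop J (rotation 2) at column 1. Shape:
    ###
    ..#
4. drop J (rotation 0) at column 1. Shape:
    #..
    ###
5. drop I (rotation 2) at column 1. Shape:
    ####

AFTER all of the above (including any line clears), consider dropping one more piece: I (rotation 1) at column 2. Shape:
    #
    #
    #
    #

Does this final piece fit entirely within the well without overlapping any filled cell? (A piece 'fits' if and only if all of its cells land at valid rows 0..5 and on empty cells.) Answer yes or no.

Answer: no

Derivation:
Drop 1: I rot2 at col 0 lands with bottom-row=0; cleared 0 line(s) (total 0); column heights now [1 1 1 1 0], max=1
Drop 2: J rot0 at col 0 lands with bottom-row=1; cleared 0 line(s) (total 0); column heights now [3 2 2 1 0], max=3
Drop 3: J rot2 at col 1 lands with bottom-row=1; cleared 0 line(s) (total 0); column heights now [3 3 3 3 0], max=3
Drop 4: J rot0 at col 1 lands with bottom-row=3; cleared 0 line(s) (total 0); column heights now [3 5 4 4 0], max=5
Drop 5: I rot2 at col 1 lands with bottom-row=5; cleared 0 line(s) (total 0); column heights now [3 6 6 6 6], max=6
Test piece I rot1 at col 2 (width 1): heights before test = [3 6 6 6 6]; fits = False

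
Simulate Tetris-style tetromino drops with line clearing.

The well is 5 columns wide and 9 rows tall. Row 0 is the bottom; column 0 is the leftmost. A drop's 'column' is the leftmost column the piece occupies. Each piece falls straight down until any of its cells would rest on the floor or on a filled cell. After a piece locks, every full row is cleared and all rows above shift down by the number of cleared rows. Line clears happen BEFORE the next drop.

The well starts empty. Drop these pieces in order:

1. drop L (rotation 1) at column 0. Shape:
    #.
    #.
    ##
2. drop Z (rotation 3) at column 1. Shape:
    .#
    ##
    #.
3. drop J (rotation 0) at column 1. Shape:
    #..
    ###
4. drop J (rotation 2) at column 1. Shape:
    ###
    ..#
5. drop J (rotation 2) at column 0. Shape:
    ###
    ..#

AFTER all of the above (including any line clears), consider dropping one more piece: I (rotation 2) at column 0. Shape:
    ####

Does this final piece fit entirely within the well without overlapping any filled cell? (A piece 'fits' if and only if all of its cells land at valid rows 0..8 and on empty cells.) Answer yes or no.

Drop 1: L rot1 at col 0 lands with bottom-row=0; cleared 0 line(s) (total 0); column heights now [3 1 0 0 0], max=3
Drop 2: Z rot3 at col 1 lands with bottom-row=1; cleared 0 line(s) (total 0); column heights now [3 3 4 0 0], max=4
Drop 3: J rot0 at col 1 lands with bottom-row=4; cleared 0 line(s) (total 0); column heights now [3 6 5 5 0], max=6
Drop 4: J rot2 at col 1 lands with bottom-row=5; cleared 0 line(s) (total 0); column heights now [3 7 7 7 0], max=7
Drop 5: J rot2 at col 0 lands with bottom-row=7; cleared 0 line(s) (total 0); column heights now [9 9 9 7 0], max=9
Test piece I rot2 at col 0 (width 4): heights before test = [9 9 9 7 0]; fits = False

Answer: no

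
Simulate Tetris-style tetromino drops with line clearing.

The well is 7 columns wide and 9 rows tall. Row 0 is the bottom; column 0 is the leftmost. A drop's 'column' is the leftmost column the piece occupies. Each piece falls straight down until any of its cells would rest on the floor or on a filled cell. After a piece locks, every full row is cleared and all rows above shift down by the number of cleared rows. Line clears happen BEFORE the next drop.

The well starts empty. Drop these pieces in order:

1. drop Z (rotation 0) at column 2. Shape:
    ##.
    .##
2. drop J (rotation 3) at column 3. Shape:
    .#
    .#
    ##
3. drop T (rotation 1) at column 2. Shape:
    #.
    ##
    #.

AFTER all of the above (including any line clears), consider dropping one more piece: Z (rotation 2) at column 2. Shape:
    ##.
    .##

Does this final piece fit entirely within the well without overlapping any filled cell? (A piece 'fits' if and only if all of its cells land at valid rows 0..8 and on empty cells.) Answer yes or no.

Answer: yes

Derivation:
Drop 1: Z rot0 at col 2 lands with bottom-row=0; cleared 0 line(s) (total 0); column heights now [0 0 2 2 1 0 0], max=2
Drop 2: J rot3 at col 3 lands with bottom-row=2; cleared 0 line(s) (total 0); column heights now [0 0 2 3 5 0 0], max=5
Drop 3: T rot1 at col 2 lands with bottom-row=2; cleared 0 line(s) (total 0); column heights now [0 0 5 4 5 0 0], max=5
Test piece Z rot2 at col 2 (width 3): heights before test = [0 0 5 4 5 0 0]; fits = True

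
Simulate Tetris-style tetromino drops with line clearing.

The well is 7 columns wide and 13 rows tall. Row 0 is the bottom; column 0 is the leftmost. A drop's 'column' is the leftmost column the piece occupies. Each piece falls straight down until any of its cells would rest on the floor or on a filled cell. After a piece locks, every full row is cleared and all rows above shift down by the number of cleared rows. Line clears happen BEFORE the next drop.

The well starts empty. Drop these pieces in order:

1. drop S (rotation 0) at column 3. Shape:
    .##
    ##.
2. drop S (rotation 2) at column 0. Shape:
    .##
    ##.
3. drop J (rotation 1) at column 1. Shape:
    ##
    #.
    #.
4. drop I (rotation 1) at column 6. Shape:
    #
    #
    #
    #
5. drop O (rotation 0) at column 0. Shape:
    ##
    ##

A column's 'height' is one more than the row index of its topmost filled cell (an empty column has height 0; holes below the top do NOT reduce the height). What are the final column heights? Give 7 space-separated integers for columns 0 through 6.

Drop 1: S rot0 at col 3 lands with bottom-row=0; cleared 0 line(s) (total 0); column heights now [0 0 0 1 2 2 0], max=2
Drop 2: S rot2 at col 0 lands with bottom-row=0; cleared 0 line(s) (total 0); column heights now [1 2 2 1 2 2 0], max=2
Drop 3: J rot1 at col 1 lands with bottom-row=2; cleared 0 line(s) (total 0); column heights now [1 5 5 1 2 2 0], max=5
Drop 4: I rot1 at col 6 lands with bottom-row=0; cleared 0 line(s) (total 0); column heights now [1 5 5 1 2 2 4], max=5
Drop 5: O rot0 at col 0 lands with bottom-row=5; cleared 0 line(s) (total 0); column heights now [7 7 5 1 2 2 4], max=7

Answer: 7 7 5 1 2 2 4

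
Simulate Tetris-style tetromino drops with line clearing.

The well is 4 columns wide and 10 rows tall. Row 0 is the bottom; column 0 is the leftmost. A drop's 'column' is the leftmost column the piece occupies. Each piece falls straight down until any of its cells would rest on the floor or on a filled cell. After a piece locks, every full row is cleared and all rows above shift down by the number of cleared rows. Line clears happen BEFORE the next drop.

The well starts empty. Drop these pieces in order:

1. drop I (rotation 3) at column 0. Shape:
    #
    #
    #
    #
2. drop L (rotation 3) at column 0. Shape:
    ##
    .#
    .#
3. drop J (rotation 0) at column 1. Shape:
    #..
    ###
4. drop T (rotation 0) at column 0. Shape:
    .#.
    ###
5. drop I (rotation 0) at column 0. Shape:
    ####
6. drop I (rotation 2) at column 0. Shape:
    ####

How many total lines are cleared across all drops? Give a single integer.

Answer: 2

Derivation:
Drop 1: I rot3 at col 0 lands with bottom-row=0; cleared 0 line(s) (total 0); column heights now [4 0 0 0], max=4
Drop 2: L rot3 at col 0 lands with bottom-row=2; cleared 0 line(s) (total 0); column heights now [5 5 0 0], max=5
Drop 3: J rot0 at col 1 lands with bottom-row=5; cleared 0 line(s) (total 0); column heights now [5 7 6 6], max=7
Drop 4: T rot0 at col 0 lands with bottom-row=7; cleared 0 line(s) (total 0); column heights now [8 9 8 6], max=9
Drop 5: I rot0 at col 0 lands with bottom-row=9; cleared 1 line(s) (total 1); column heights now [8 9 8 6], max=9
Drop 6: I rot2 at col 0 lands with bottom-row=9; cleared 1 line(s) (total 2); column heights now [8 9 8 6], max=9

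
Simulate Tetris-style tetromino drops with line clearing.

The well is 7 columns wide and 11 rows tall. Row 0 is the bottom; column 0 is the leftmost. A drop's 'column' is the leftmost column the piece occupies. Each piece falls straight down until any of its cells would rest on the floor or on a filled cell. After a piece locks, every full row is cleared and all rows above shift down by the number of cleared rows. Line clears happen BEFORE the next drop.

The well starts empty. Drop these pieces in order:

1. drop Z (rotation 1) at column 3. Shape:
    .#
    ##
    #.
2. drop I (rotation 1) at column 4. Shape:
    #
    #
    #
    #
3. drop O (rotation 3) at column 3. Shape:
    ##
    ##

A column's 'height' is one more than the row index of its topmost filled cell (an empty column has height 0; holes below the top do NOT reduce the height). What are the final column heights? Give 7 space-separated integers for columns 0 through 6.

Answer: 0 0 0 9 9 0 0

Derivation:
Drop 1: Z rot1 at col 3 lands with bottom-row=0; cleared 0 line(s) (total 0); column heights now [0 0 0 2 3 0 0], max=3
Drop 2: I rot1 at col 4 lands with bottom-row=3; cleared 0 line(s) (total 0); column heights now [0 0 0 2 7 0 0], max=7
Drop 3: O rot3 at col 3 lands with bottom-row=7; cleared 0 line(s) (total 0); column heights now [0 0 0 9 9 0 0], max=9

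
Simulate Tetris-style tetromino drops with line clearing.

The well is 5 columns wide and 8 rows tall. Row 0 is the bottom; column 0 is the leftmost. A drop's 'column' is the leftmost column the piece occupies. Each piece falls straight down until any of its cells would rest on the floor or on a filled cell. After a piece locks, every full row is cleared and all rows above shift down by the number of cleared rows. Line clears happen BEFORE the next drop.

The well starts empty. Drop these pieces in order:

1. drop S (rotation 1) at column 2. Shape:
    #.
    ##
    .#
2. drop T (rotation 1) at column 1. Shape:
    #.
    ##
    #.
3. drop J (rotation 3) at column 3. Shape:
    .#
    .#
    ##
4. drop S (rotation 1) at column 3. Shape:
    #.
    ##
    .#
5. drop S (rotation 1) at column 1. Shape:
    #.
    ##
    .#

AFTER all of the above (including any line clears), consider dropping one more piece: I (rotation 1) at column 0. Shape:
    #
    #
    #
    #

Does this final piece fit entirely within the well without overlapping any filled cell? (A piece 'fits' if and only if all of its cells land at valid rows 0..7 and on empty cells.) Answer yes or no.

Answer: yes

Derivation:
Drop 1: S rot1 at col 2 lands with bottom-row=0; cleared 0 line(s) (total 0); column heights now [0 0 3 2 0], max=3
Drop 2: T rot1 at col 1 lands with bottom-row=2; cleared 0 line(s) (total 0); column heights now [0 5 4 2 0], max=5
Drop 3: J rot3 at col 3 lands with bottom-row=2; cleared 0 line(s) (total 0); column heights now [0 5 4 3 5], max=5
Drop 4: S rot1 at col 3 lands with bottom-row=5; cleared 0 line(s) (total 0); column heights now [0 5 4 8 7], max=8
Drop 5: S rot1 at col 1 lands with bottom-row=4; cleared 0 line(s) (total 0); column heights now [0 7 6 8 7], max=8
Test piece I rot1 at col 0 (width 1): heights before test = [0 7 6 8 7]; fits = True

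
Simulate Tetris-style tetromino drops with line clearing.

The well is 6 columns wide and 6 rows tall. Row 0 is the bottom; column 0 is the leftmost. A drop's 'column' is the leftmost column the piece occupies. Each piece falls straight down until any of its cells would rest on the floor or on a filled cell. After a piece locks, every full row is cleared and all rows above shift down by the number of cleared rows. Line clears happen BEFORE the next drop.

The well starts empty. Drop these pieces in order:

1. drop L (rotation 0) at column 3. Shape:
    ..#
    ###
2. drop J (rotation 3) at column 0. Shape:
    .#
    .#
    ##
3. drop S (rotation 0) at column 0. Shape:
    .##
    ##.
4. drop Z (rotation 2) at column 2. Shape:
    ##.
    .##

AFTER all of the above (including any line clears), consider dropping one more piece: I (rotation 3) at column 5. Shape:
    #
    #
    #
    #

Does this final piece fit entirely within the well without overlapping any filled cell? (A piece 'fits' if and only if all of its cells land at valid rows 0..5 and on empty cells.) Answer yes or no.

Answer: yes

Derivation:
Drop 1: L rot0 at col 3 lands with bottom-row=0; cleared 0 line(s) (total 0); column heights now [0 0 0 1 1 2], max=2
Drop 2: J rot3 at col 0 lands with bottom-row=0; cleared 0 line(s) (total 0); column heights now [1 3 0 1 1 2], max=3
Drop 3: S rot0 at col 0 lands with bottom-row=3; cleared 0 line(s) (total 0); column heights now [4 5 5 1 1 2], max=5
Drop 4: Z rot2 at col 2 lands with bottom-row=4; cleared 0 line(s) (total 0); column heights now [4 5 6 6 5 2], max=6
Test piece I rot3 at col 5 (width 1): heights before test = [4 5 6 6 5 2]; fits = True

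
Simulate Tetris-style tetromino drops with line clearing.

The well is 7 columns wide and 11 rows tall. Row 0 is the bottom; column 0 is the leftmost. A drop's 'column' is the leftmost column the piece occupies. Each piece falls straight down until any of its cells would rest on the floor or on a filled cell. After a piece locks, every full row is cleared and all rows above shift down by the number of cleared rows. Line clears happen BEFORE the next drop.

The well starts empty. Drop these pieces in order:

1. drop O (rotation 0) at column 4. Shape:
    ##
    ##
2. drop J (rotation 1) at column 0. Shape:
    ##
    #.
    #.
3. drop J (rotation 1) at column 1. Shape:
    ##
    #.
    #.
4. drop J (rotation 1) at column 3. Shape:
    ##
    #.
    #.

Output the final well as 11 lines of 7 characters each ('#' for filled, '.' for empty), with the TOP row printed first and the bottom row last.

Answer: .......
.......
.......
.......
.......
.##....
.#.....
.#.....
##.##..
#..###.
#..###.

Derivation:
Drop 1: O rot0 at col 4 lands with bottom-row=0; cleared 0 line(s) (total 0); column heights now [0 0 0 0 2 2 0], max=2
Drop 2: J rot1 at col 0 lands with bottom-row=0; cleared 0 line(s) (total 0); column heights now [3 3 0 0 2 2 0], max=3
Drop 3: J rot1 at col 1 lands with bottom-row=3; cleared 0 line(s) (total 0); column heights now [3 6 6 0 2 2 0], max=6
Drop 4: J rot1 at col 3 lands with bottom-row=0; cleared 0 line(s) (total 0); column heights now [3 6 6 3 3 2 0], max=6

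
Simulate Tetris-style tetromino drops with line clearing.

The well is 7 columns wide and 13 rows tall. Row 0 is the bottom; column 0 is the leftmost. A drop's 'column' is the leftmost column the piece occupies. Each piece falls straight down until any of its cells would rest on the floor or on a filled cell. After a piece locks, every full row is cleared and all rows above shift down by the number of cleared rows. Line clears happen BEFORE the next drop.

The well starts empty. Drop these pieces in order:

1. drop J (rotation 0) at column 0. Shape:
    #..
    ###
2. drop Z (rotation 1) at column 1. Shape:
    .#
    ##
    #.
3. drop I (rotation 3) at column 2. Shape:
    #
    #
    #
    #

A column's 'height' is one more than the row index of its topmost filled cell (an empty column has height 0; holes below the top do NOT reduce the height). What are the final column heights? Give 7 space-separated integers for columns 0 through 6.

Answer: 2 3 8 0 0 0 0

Derivation:
Drop 1: J rot0 at col 0 lands with bottom-row=0; cleared 0 line(s) (total 0); column heights now [2 1 1 0 0 0 0], max=2
Drop 2: Z rot1 at col 1 lands with bottom-row=1; cleared 0 line(s) (total 0); column heights now [2 3 4 0 0 0 0], max=4
Drop 3: I rot3 at col 2 lands with bottom-row=4; cleared 0 line(s) (total 0); column heights now [2 3 8 0 0 0 0], max=8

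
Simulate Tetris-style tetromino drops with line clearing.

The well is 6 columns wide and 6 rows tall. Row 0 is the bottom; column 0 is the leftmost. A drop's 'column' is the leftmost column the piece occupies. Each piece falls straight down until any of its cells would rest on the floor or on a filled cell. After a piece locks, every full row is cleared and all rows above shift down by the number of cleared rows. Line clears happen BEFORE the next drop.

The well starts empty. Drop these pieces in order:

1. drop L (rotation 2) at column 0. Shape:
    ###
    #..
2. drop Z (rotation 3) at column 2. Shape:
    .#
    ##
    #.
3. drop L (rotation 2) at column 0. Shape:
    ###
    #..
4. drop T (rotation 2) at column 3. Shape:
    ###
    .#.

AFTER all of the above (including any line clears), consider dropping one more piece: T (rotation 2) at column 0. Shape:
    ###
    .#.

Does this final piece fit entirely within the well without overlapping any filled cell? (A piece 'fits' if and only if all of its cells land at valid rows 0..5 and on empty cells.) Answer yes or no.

Answer: no

Derivation:
Drop 1: L rot2 at col 0 lands with bottom-row=0; cleared 0 line(s) (total 0); column heights now [2 2 2 0 0 0], max=2
Drop 2: Z rot3 at col 2 lands with bottom-row=2; cleared 0 line(s) (total 0); column heights now [2 2 4 5 0 0], max=5
Drop 3: L rot2 at col 0 lands with bottom-row=3; cleared 0 line(s) (total 0); column heights now [5 5 5 5 0 0], max=5
Drop 4: T rot2 at col 3 lands with bottom-row=4; cleared 0 line(s) (total 0); column heights now [5 5 5 6 6 6], max=6
Test piece T rot2 at col 0 (width 3): heights before test = [5 5 5 6 6 6]; fits = False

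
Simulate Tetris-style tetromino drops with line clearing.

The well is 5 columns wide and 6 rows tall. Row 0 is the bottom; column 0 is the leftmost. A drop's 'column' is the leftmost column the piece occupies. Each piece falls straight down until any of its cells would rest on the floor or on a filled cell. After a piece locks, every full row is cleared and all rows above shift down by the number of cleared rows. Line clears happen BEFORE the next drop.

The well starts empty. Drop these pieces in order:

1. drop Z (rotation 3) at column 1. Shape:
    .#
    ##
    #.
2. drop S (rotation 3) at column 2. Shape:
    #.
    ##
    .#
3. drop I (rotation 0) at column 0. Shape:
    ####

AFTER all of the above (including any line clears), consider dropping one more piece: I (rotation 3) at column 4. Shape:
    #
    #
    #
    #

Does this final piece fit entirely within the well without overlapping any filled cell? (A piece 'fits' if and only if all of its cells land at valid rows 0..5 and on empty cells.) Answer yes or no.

Drop 1: Z rot3 at col 1 lands with bottom-row=0; cleared 0 line(s) (total 0); column heights now [0 2 3 0 0], max=3
Drop 2: S rot3 at col 2 lands with bottom-row=2; cleared 0 line(s) (total 0); column heights now [0 2 5 4 0], max=5
Drop 3: I rot0 at col 0 lands with bottom-row=5; cleared 0 line(s) (total 0); column heights now [6 6 6 6 0], max=6
Test piece I rot3 at col 4 (width 1): heights before test = [6 6 6 6 0]; fits = True

Answer: yes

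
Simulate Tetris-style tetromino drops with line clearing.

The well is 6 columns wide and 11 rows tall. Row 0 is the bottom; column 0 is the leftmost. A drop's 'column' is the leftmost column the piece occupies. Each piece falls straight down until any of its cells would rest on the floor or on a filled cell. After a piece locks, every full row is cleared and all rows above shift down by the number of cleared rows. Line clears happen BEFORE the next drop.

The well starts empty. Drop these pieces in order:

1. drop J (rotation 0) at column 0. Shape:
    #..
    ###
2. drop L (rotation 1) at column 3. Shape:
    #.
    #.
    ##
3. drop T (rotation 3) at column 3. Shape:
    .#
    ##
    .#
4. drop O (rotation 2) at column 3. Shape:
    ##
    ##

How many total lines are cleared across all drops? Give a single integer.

Answer: 0

Derivation:
Drop 1: J rot0 at col 0 lands with bottom-row=0; cleared 0 line(s) (total 0); column heights now [2 1 1 0 0 0], max=2
Drop 2: L rot1 at col 3 lands with bottom-row=0; cleared 0 line(s) (total 0); column heights now [2 1 1 3 1 0], max=3
Drop 3: T rot3 at col 3 lands with bottom-row=2; cleared 0 line(s) (total 0); column heights now [2 1 1 4 5 0], max=5
Drop 4: O rot2 at col 3 lands with bottom-row=5; cleared 0 line(s) (total 0); column heights now [2 1 1 7 7 0], max=7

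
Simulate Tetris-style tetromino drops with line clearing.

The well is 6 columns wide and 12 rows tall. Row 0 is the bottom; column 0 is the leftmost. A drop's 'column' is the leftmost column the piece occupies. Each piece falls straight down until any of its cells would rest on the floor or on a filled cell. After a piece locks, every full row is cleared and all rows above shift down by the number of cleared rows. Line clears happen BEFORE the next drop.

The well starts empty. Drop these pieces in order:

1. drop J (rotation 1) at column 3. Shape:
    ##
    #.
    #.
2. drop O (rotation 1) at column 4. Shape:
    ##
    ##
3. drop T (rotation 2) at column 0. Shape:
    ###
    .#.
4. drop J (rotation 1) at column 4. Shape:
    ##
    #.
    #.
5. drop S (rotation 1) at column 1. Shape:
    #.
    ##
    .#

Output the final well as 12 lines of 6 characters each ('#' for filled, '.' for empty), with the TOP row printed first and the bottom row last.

Drop 1: J rot1 at col 3 lands with bottom-row=0; cleared 0 line(s) (total 0); column heights now [0 0 0 3 3 0], max=3
Drop 2: O rot1 at col 4 lands with bottom-row=3; cleared 0 line(s) (total 0); column heights now [0 0 0 3 5 5], max=5
Drop 3: T rot2 at col 0 lands with bottom-row=0; cleared 0 line(s) (total 0); column heights now [2 2 2 3 5 5], max=5
Drop 4: J rot1 at col 4 lands with bottom-row=5; cleared 0 line(s) (total 0); column heights now [2 2 2 3 8 8], max=8
Drop 5: S rot1 at col 1 lands with bottom-row=2; cleared 0 line(s) (total 0); column heights now [2 5 4 3 8 8], max=8

Answer: ......
......
......
......
....##
....#.
....#.
.#..##
.##.##
..###.
####..
.#.#..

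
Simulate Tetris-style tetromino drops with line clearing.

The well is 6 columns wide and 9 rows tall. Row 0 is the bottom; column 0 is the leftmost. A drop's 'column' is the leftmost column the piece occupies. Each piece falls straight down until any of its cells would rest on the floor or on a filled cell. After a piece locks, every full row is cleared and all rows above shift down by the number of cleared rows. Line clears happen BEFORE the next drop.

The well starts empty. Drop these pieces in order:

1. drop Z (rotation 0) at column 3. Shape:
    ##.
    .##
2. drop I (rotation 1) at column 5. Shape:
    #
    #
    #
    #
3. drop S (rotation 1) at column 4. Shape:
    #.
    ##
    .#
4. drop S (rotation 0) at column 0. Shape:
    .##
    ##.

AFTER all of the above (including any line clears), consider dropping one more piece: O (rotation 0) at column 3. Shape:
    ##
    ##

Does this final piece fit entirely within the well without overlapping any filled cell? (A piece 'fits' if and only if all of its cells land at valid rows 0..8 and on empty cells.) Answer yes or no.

Drop 1: Z rot0 at col 3 lands with bottom-row=0; cleared 0 line(s) (total 0); column heights now [0 0 0 2 2 1], max=2
Drop 2: I rot1 at col 5 lands with bottom-row=1; cleared 0 line(s) (total 0); column heights now [0 0 0 2 2 5], max=5
Drop 3: S rot1 at col 4 lands with bottom-row=5; cleared 0 line(s) (total 0); column heights now [0 0 0 2 8 7], max=8
Drop 4: S rot0 at col 0 lands with bottom-row=0; cleared 0 line(s) (total 0); column heights now [1 2 2 2 8 7], max=8
Test piece O rot0 at col 3 (width 2): heights before test = [1 2 2 2 8 7]; fits = False

Answer: no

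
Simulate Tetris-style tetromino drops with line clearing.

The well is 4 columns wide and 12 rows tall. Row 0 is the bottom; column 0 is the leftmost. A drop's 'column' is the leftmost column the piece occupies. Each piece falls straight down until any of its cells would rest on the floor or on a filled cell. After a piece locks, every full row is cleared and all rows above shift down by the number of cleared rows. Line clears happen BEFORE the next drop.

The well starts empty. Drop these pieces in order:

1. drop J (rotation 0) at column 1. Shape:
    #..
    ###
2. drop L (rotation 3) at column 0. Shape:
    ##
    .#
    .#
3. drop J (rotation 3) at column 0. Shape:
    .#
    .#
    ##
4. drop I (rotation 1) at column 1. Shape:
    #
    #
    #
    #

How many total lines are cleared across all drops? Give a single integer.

Answer: 0

Derivation:
Drop 1: J rot0 at col 1 lands with bottom-row=0; cleared 0 line(s) (total 0); column heights now [0 2 1 1], max=2
Drop 2: L rot3 at col 0 lands with bottom-row=2; cleared 0 line(s) (total 0); column heights now [5 5 1 1], max=5
Drop 3: J rot3 at col 0 lands with bottom-row=5; cleared 0 line(s) (total 0); column heights now [6 8 1 1], max=8
Drop 4: I rot1 at col 1 lands with bottom-row=8; cleared 0 line(s) (total 0); column heights now [6 12 1 1], max=12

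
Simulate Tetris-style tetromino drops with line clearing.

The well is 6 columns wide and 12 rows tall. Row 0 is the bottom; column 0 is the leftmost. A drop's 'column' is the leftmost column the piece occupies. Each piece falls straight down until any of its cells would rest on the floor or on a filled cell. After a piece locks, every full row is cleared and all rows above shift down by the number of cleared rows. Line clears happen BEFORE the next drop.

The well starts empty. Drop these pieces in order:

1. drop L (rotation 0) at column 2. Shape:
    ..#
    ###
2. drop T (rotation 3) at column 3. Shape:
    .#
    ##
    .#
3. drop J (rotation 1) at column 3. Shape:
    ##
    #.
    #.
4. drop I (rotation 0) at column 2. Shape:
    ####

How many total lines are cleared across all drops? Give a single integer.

Drop 1: L rot0 at col 2 lands with bottom-row=0; cleared 0 line(s) (total 0); column heights now [0 0 1 1 2 0], max=2
Drop 2: T rot3 at col 3 lands with bottom-row=2; cleared 0 line(s) (total 0); column heights now [0 0 1 4 5 0], max=5
Drop 3: J rot1 at col 3 lands with bottom-row=4; cleared 0 line(s) (total 0); column heights now [0 0 1 7 7 0], max=7
Drop 4: I rot0 at col 2 lands with bottom-row=7; cleared 0 line(s) (total 0); column heights now [0 0 8 8 8 8], max=8

Answer: 0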